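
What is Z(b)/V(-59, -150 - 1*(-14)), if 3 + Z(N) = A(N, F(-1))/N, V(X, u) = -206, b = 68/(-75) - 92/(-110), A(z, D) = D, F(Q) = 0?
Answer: 3/206 ≈ 0.014563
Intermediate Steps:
b = -58/825 (b = 68*(-1/75) - 92*(-1/110) = -68/75 + 46/55 = -58/825 ≈ -0.070303)
Z(N) = -3 (Z(N) = -3 + 0/N = -3 + 0 = -3)
Z(b)/V(-59, -150 - 1*(-14)) = -3/(-206) = -3*(-1/206) = 3/206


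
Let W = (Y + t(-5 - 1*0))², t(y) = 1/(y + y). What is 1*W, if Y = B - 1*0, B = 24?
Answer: 57121/100 ≈ 571.21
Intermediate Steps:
t(y) = 1/(2*y)
Y = 24 (Y = 24 - 1*0 = 24 + 0 = 24)
W = 57121/100 (W = (24 + 1/(2*(-5 - 1*0)))² = (24 + 1/(2*(-5 + 0)))² = (24 + (½)/(-5))² = (24 + (½)*(-⅕))² = (24 - ⅒)² = (239/10)² = 57121/100 ≈ 571.21)
1*W = 1*(57121/100) = 57121/100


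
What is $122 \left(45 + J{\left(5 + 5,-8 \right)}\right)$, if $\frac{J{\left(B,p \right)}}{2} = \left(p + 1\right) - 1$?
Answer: $3538$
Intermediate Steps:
$J{\left(B,p \right)} = 2 p$ ($J{\left(B,p \right)} = 2 \left(\left(p + 1\right) - 1\right) = 2 \left(\left(1 + p\right) - 1\right) = 2 p$)
$122 \left(45 + J{\left(5 + 5,-8 \right)}\right) = 122 \left(45 + 2 \left(-8\right)\right) = 122 \left(45 - 16\right) = 122 \cdot 29 = 3538$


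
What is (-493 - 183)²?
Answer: 456976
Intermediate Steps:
(-493 - 183)² = (-676)² = 456976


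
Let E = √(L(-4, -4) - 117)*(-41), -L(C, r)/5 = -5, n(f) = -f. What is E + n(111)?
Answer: -111 - 82*I*√23 ≈ -111.0 - 393.26*I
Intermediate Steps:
L(C, r) = 25 (L(C, r) = -5*(-5) = 25)
E = -82*I*√23 (E = √(25 - 117)*(-41) = √(-92)*(-41) = (2*I*√23)*(-41) = -82*I*√23 ≈ -393.26*I)
E + n(111) = -82*I*√23 - 1*111 = -82*I*√23 - 111 = -111 - 82*I*√23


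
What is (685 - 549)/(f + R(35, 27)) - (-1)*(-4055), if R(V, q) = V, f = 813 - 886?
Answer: -77113/19 ≈ -4058.6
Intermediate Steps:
f = -73
(685 - 549)/(f + R(35, 27)) - (-1)*(-4055) = (685 - 549)/(-73 + 35) - (-1)*(-4055) = 136/(-38) - 1*4055 = 136*(-1/38) - 4055 = -68/19 - 4055 = -77113/19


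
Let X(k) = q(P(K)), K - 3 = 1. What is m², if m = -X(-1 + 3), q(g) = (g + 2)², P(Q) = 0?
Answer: 16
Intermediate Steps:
K = 4 (K = 3 + 1 = 4)
q(g) = (2 + g)²
X(k) = 4 (X(k) = (2 + 0)² = 2² = 4)
m = -4 (m = -1*4 = -4)
m² = (-4)² = 16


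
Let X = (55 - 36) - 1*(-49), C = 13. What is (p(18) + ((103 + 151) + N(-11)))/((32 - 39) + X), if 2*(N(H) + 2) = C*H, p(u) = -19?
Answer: 323/122 ≈ 2.6475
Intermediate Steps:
N(H) = -2 + 13*H/2 (N(H) = -2 + (13*H)/2 = -2 + 13*H/2)
X = 68 (X = 19 + 49 = 68)
(p(18) + ((103 + 151) + N(-11)))/((32 - 39) + X) = (-19 + ((103 + 151) + (-2 + (13/2)*(-11))))/((32 - 39) + 68) = (-19 + (254 + (-2 - 143/2)))/(-7 + 68) = (-19 + (254 - 147/2))/61 = (-19 + 361/2)*(1/61) = (323/2)*(1/61) = 323/122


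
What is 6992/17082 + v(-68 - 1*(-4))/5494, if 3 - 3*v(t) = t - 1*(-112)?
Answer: 19078909/46924254 ≈ 0.40659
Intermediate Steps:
v(t) = -109/3 - t/3 (v(t) = 1 - (t - 1*(-112))/3 = 1 - (t + 112)/3 = 1 - (112 + t)/3 = 1 + (-112/3 - t/3) = -109/3 - t/3)
6992/17082 + v(-68 - 1*(-4))/5494 = 6992/17082 + (-109/3 - (-68 - 1*(-4))/3)/5494 = 6992*(1/17082) + (-109/3 - (-68 + 4)/3)*(1/5494) = 3496/8541 + (-109/3 - ⅓*(-64))*(1/5494) = 3496/8541 + (-109/3 + 64/3)*(1/5494) = 3496/8541 - 15*1/5494 = 3496/8541 - 15/5494 = 19078909/46924254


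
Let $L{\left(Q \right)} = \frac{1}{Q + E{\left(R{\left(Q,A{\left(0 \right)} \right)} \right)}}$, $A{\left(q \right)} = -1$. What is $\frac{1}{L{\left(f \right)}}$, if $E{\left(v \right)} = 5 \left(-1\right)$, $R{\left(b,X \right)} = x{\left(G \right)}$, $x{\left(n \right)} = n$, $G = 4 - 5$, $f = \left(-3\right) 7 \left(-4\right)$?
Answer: $79$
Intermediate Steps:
$f = 84$ ($f = \left(-21\right) \left(-4\right) = 84$)
$G = -1$ ($G = 4 - 5 = -1$)
$R{\left(b,X \right)} = -1$
$E{\left(v \right)} = -5$
$L{\left(Q \right)} = \frac{1}{-5 + Q}$ ($L{\left(Q \right)} = \frac{1}{Q - 5} = \frac{1}{-5 + Q}$)
$\frac{1}{L{\left(f \right)}} = \frac{1}{\frac{1}{-5 + 84}} = \frac{1}{\frac{1}{79}} = 79$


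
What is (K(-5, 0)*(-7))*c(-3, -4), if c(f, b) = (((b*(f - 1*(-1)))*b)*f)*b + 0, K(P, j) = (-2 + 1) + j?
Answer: -2688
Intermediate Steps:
K(P, j) = -1 + j
c(f, b) = f*b³*(1 + f) (c(f, b) = (((b*(f + 1))*b)*f)*b + 0 = (((b*(1 + f))*b)*f)*b + 0 = ((b²*(1 + f))*f)*b + 0 = (f*b²*(1 + f))*b + 0 = f*b³*(1 + f) + 0 = f*b³*(1 + f))
(K(-5, 0)*(-7))*c(-3, -4) = ((-1 + 0)*(-7))*(-3*(-4)³*(1 - 3)) = (-1*(-7))*(-3*(-64)*(-2)) = 7*(-384) = -2688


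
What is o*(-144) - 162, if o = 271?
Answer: -39186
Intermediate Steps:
o*(-144) - 162 = 271*(-144) - 162 = -39024 - 162 = -39186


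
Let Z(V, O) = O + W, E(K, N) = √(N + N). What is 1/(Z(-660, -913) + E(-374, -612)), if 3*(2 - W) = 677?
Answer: -5115/5819558 - 27*I*√34/5819558 ≈ -0.00087893 - 2.7053e-5*I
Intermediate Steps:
W = -671/3 (W = 2 - ⅓*677 = 2 - 677/3 = -671/3 ≈ -223.67)
E(K, N) = √2*√N (E(K, N) = √(2*N) = √2*√N)
Z(V, O) = -671/3 + O (Z(V, O) = O - 671/3 = -671/3 + O)
1/(Z(-660, -913) + E(-374, -612)) = 1/((-671/3 - 913) + √2*√(-612)) = 1/(-3410/3 + √2*(6*I*√17)) = 1/(-3410/3 + 6*I*√34)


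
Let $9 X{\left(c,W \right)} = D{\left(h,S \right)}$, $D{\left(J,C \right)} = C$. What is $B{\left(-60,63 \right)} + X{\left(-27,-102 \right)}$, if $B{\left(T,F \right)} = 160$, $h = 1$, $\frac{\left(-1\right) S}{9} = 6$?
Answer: $154$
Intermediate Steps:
$S = -54$ ($S = \left(-9\right) 6 = -54$)
$X{\left(c,W \right)} = -6$ ($X{\left(c,W \right)} = \frac{1}{9} \left(-54\right) = -6$)
$B{\left(-60,63 \right)} + X{\left(-27,-102 \right)} = 160 - 6 = 154$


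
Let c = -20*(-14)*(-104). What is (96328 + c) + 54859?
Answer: 122067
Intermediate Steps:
c = -29120 (c = 280*(-104) = -29120)
(96328 + c) + 54859 = (96328 - 29120) + 54859 = 67208 + 54859 = 122067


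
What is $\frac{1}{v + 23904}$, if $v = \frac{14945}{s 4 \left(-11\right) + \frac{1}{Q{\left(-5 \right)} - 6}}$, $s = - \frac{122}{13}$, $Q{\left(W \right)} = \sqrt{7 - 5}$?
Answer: $\frac{11717381634349}{280516561235894201} - \frac{2525705 \sqrt{2}}{561033122471788402} \approx 4.1771 \cdot 10^{-5}$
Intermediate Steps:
$Q{\left(W \right)} = \sqrt{2}$
$s = - \frac{122}{13}$ ($s = \left(-122\right) \frac{1}{13} = - \frac{122}{13} \approx -9.3846$)
$v = \frac{14945}{\frac{5368}{13} + \frac{1}{-6 + \sqrt{2}}}$ ($v = \frac{14945}{- \frac{122 \cdot 4 \left(-11\right)}{13} + \frac{1}{\sqrt{2} - 6}} = \frac{14945}{\left(- \frac{122}{13}\right) \left(-44\right) + \frac{1}{-6 + \sqrt{2}}} = \frac{14945}{\frac{5368}{13} + \frac{1}{-6 + \sqrt{2}}} \approx 36.212$)
$\frac{1}{v + 23904} = \frac{1}{\left(\frac{35444189690}{978887177} + \frac{2525705 \sqrt{2}}{978887177}\right) + 23904} = \frac{1}{\frac{23434763268698}{978887177} + \frac{2525705 \sqrt{2}}{978887177}}$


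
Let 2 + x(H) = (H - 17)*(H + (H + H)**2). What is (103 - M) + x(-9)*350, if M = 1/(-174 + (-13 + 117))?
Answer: -200696789/70 ≈ -2.8671e+6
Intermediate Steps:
M = -1/70 (M = 1/(-174 + 104) = 1/(-70) = -1/70 ≈ -0.014286)
x(H) = -2 + (-17 + H)*(H + 4*H**2) (x(H) = -2 + (H - 17)*(H + (H + H)**2) = -2 + (-17 + H)*(H + (2*H)**2) = -2 + (-17 + H)*(H + 4*H**2))
(103 - M) + x(-9)*350 = (103 - 1*(-1/70)) + (-2 - 67*(-9)**2 - 17*(-9) + 4*(-9)**3)*350 = (103 + 1/70) + (-2 - 67*81 + 153 + 4*(-729))*350 = 7211/70 + (-2 - 5427 + 153 - 2916)*350 = 7211/70 - 8192*350 = 7211/70 - 2867200 = -200696789/70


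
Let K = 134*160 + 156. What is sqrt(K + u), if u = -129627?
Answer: I*sqrt(108031) ≈ 328.68*I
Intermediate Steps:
K = 21596 (K = 21440 + 156 = 21596)
sqrt(K + u) = sqrt(21596 - 129627) = sqrt(-108031) = I*sqrt(108031)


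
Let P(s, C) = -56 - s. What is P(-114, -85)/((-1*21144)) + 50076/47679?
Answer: 176006927/168020796 ≈ 1.0475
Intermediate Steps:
P(-114, -85)/((-1*21144)) + 50076/47679 = (-56 - 1*(-114))/((-1*21144)) + 50076/47679 = (-56 + 114)/(-21144) + 50076*(1/47679) = 58*(-1/21144) + 16692/15893 = -29/10572 + 16692/15893 = 176006927/168020796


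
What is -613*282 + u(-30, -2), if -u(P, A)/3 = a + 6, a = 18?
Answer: -172938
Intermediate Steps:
u(P, A) = -72 (u(P, A) = -3*(18 + 6) = -3*24 = -72)
-613*282 + u(-30, -2) = -613*282 - 72 = -172866 - 72 = -172938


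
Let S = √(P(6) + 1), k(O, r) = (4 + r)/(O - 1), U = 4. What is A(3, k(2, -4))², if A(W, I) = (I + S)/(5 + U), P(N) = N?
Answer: 7/81 ≈ 0.086420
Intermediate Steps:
k(O, r) = (4 + r)/(-1 + O)
S = √7 (S = √(6 + 1) = √7 ≈ 2.6458)
A(W, I) = I/9 + √7/9 (A(W, I) = (I + √7)/(5 + 4) = (I + √7)/9 = (I + √7)*(⅑) = I/9 + √7/9)
A(3, k(2, -4))² = (((4 - 4)/(-1 + 2))/9 + √7/9)² = ((0/1)/9 + √7/9)² = ((1*0)/9 + √7/9)² = ((⅑)*0 + √7/9)² = (0 + √7/9)² = (√7/9)² = 7/81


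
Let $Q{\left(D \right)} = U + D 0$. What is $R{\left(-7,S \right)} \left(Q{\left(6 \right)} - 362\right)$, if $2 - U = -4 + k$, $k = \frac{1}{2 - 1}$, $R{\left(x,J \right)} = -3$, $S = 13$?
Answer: $1071$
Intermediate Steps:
$k = 1$ ($k = 1^{-1} = 1$)
$U = 5$ ($U = 2 - \left(-4 + 1\right) = 2 - -3 = 2 + 3 = 5$)
$Q{\left(D \right)} = 5$ ($Q{\left(D \right)} = 5 + D 0 = 5 + 0 = 5$)
$R{\left(-7,S \right)} \left(Q{\left(6 \right)} - 362\right) = - 3 \left(5 - 362\right) = \left(-3\right) \left(-357\right) = 1071$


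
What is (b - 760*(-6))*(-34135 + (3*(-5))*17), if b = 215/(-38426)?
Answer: -3012948222275/19213 ≈ -1.5682e+8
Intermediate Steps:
b = -215/38426 (b = 215*(-1/38426) = -215/38426 ≈ -0.0055952)
(b - 760*(-6))*(-34135 + (3*(-5))*17) = (-215/38426 - 760*(-6))*(-34135 + (3*(-5))*17) = (-215/38426 + 4560)*(-34135 - 15*17) = 175222345*(-34135 - 255)/38426 = (175222345/38426)*(-34390) = -3012948222275/19213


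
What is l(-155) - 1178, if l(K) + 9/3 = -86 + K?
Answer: -1422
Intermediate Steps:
l(K) = -89 + K (l(K) = -3 + (-86 + K) = -89 + K)
l(-155) - 1178 = (-89 - 155) - 1178 = -244 - 1178 = -1422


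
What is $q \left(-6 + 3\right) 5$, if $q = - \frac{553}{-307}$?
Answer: $- \frac{8295}{307} \approx -27.02$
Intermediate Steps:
$q = \frac{553}{307}$ ($q = \left(-553\right) \left(- \frac{1}{307}\right) = \frac{553}{307} \approx 1.8013$)
$q \left(-6 + 3\right) 5 = \frac{553 \left(-6 + 3\right) 5}{307} = \frac{553 \left(\left(-3\right) 5\right)}{307} = \frac{553}{307} \left(-15\right) = - \frac{8295}{307}$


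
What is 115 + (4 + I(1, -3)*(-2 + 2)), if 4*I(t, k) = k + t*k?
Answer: 119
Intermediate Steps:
I(t, k) = k/4 + k*t/4 (I(t, k) = (k + t*k)/4 = (k + k*t)/4 = k/4 + k*t/4)
115 + (4 + I(1, -3)*(-2 + 2)) = 115 + (4 + ((¼)*(-3)*(1 + 1))*(-2 + 2)) = 115 + (4 + ((¼)*(-3)*2)*0) = 115 + (4 - 3/2*0) = 115 + (4 + 0) = 115 + 4 = 119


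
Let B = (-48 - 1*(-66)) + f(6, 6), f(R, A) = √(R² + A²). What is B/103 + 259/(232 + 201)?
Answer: 34471/44599 + 6*√2/103 ≈ 0.85529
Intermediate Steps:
f(R, A) = √(A² + R²)
B = 18 + 6*√2 (B = (-48 - 1*(-66)) + √(6² + 6²) = (-48 + 66) + √(36 + 36) = 18 + √72 = 18 + 6*√2 ≈ 26.485)
B/103 + 259/(232 + 201) = (18 + 6*√2)/103 + 259/(232 + 201) = (18 + 6*√2)*(1/103) + 259/433 = (18/103 + 6*√2/103) + 259*(1/433) = (18/103 + 6*√2/103) + 259/433 = 34471/44599 + 6*√2/103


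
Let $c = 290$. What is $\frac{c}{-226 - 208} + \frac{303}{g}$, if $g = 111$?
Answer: $\frac{16552}{8029} \approx 2.0615$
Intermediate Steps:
$\frac{c}{-226 - 208} + \frac{303}{g} = \frac{290}{-226 - 208} + \frac{303}{111} = \frac{290}{-226 - 208} + 303 \cdot \frac{1}{111} = \frac{290}{-434} + \frac{101}{37} = 290 \left(- \frac{1}{434}\right) + \frac{101}{37} = - \frac{145}{217} + \frac{101}{37} = \frac{16552}{8029}$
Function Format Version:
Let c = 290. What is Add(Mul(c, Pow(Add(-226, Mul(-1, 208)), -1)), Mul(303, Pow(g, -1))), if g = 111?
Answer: Rational(16552, 8029) ≈ 2.0615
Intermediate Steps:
Add(Mul(c, Pow(Add(-226, Mul(-1, 208)), -1)), Mul(303, Pow(g, -1))) = Add(Mul(290, Pow(Add(-226, Mul(-1, 208)), -1)), Mul(303, Pow(111, -1))) = Add(Mul(290, Pow(Add(-226, -208), -1)), Mul(303, Rational(1, 111))) = Add(Mul(290, Pow(-434, -1)), Rational(101, 37)) = Add(Mul(290, Rational(-1, 434)), Rational(101, 37)) = Add(Rational(-145, 217), Rational(101, 37)) = Rational(16552, 8029)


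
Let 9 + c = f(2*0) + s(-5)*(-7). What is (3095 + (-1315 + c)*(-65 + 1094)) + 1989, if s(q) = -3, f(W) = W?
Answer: -1335703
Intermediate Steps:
c = 12 (c = -9 + (2*0 - 3*(-7)) = -9 + (0 + 21) = -9 + 21 = 12)
(3095 + (-1315 + c)*(-65 + 1094)) + 1989 = (3095 + (-1315 + 12)*(-65 + 1094)) + 1989 = (3095 - 1303*1029) + 1989 = (3095 - 1340787) + 1989 = -1337692 + 1989 = -1335703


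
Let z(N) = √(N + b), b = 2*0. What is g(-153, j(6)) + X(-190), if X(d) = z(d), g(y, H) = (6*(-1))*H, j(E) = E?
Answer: -36 + I*√190 ≈ -36.0 + 13.784*I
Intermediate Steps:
b = 0
g(y, H) = -6*H
z(N) = √N (z(N) = √(N + 0) = √N)
X(d) = √d
g(-153, j(6)) + X(-190) = -6*6 + √(-190) = -36 + I*√190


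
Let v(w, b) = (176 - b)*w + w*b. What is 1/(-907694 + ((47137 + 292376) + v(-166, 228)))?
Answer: -1/597397 ≈ -1.6739e-6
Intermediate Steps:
v(w, b) = b*w + w*(176 - b) (v(w, b) = w*(176 - b) + b*w = b*w + w*(176 - b))
1/(-907694 + ((47137 + 292376) + v(-166, 228))) = 1/(-907694 + ((47137 + 292376) + 176*(-166))) = 1/(-907694 + (339513 - 29216)) = 1/(-907694 + 310297) = 1/(-597397) = -1/597397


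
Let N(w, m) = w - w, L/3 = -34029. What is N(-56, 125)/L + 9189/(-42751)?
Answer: -9189/42751 ≈ -0.21494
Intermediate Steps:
L = -102087 (L = 3*(-34029) = -102087)
N(w, m) = 0
N(-56, 125)/L + 9189/(-42751) = 0/(-102087) + 9189/(-42751) = 0*(-1/102087) + 9189*(-1/42751) = 0 - 9189/42751 = -9189/42751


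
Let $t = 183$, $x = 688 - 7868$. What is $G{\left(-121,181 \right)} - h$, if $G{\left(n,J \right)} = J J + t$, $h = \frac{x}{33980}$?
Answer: $\frac{55972215}{1699} \approx 32944.0$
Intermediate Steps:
$x = -7180$
$h = - \frac{359}{1699}$ ($h = - \frac{7180}{33980} = \left(-7180\right) \frac{1}{33980} = - \frac{359}{1699} \approx -0.2113$)
$G{\left(n,J \right)} = 183 + J^{2}$ ($G{\left(n,J \right)} = J J + 183 = J^{2} + 183 = 183 + J^{2}$)
$G{\left(-121,181 \right)} - h = \left(183 + 181^{2}\right) - - \frac{359}{1699} = \left(183 + 32761\right) + \frac{359}{1699} = 32944 + \frac{359}{1699} = \frac{55972215}{1699}$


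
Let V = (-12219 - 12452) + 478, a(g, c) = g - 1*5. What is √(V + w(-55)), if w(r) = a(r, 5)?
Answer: I*√24253 ≈ 155.73*I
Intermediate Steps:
a(g, c) = -5 + g (a(g, c) = g - 5 = -5 + g)
w(r) = -5 + r
V = -24193 (V = -24671 + 478 = -24193)
√(V + w(-55)) = √(-24193 + (-5 - 55)) = √(-24193 - 60) = √(-24253) = I*√24253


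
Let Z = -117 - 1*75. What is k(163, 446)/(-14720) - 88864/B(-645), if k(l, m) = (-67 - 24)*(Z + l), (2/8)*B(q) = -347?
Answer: 326103787/5107840 ≈ 63.844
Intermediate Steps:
Z = -192 (Z = -117 - 75 = -192)
B(q) = -1388 (B(q) = 4*(-347) = -1388)
k(l, m) = 17472 - 91*l (k(l, m) = (-67 - 24)*(-192 + l) = -91*(-192 + l) = 17472 - 91*l)
k(163, 446)/(-14720) - 88864/B(-645) = (17472 - 91*163)/(-14720) - 88864/(-1388) = (17472 - 14833)*(-1/14720) - 88864*(-1/1388) = 2639*(-1/14720) + 22216/347 = -2639/14720 + 22216/347 = 326103787/5107840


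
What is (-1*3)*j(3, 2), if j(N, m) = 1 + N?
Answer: -12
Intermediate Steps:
(-1*3)*j(3, 2) = (-1*3)*(1 + 3) = -3*4 = -12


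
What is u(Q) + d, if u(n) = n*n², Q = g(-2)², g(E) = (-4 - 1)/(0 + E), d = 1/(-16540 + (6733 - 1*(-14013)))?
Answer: 32859407/134592 ≈ 244.14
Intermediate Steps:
d = 1/4206 (d = 1/(-16540 + (6733 + 14013)) = 1/(-16540 + 20746) = 1/4206 ≈ 0.00023776)
g(E) = -5/E
Q = 25/4 (Q = (-5/(-2))² = (-5*(-½))² = (5/2)² = 25/4 ≈ 6.2500)
u(n) = n³
u(Q) + d = (25/4)³ + 1/4206 = 15625/64 + 1/4206 = 32859407/134592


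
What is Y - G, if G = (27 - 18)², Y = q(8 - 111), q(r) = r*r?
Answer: 10528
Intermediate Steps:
q(r) = r²
Y = 10609 (Y = (8 - 111)² = (-103)² = 10609)
G = 81 (G = 9² = 81)
Y - G = 10609 - 1*81 = 10609 - 81 = 10528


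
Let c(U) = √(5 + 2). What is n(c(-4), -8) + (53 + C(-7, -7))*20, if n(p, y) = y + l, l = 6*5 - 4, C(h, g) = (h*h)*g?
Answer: -5782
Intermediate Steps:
C(h, g) = g*h² (C(h, g) = h²*g = g*h²)
l = 26 (l = 30 - 4 = 26)
c(U) = √7
n(p, y) = 26 + y (n(p, y) = y + 26 = 26 + y)
n(c(-4), -8) + (53 + C(-7, -7))*20 = (26 - 8) + (53 - 7*(-7)²)*20 = 18 + (53 - 7*49)*20 = 18 + (53 - 343)*20 = 18 - 290*20 = 18 - 5800 = -5782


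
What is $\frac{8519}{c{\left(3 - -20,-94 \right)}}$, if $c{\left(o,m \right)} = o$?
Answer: $\frac{8519}{23} \approx 370.39$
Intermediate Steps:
$\frac{8519}{c{\left(3 - -20,-94 \right)}} = \frac{8519}{3 - -20} = \frac{8519}{3 + 20} = \frac{8519}{23}$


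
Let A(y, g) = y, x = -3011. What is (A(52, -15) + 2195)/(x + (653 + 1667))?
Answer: -2247/691 ≈ -3.2518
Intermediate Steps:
(A(52, -15) + 2195)/(x + (653 + 1667)) = (52 + 2195)/(-3011 + (653 + 1667)) = 2247/(-3011 + 2320) = 2247/(-691) = 2247*(-1/691) = -2247/691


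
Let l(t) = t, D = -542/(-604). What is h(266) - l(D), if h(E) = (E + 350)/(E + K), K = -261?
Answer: 184677/1510 ≈ 122.30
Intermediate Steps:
D = 271/302 (D = -542*(-1/604) = 271/302 ≈ 0.89735)
h(E) = (350 + E)/(-261 + E) (h(E) = (E + 350)/(E - 261) = (350 + E)/(-261 + E))
h(266) - l(D) = (350 + 266)/(-261 + 266) - 1*271/302 = 616/5 - 271/302 = 184677/1510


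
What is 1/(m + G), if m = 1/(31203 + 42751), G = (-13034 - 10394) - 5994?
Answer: -73954/2175874587 ≈ -3.3988e-5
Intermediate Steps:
G = -29422 (G = -23428 - 5994 = -29422)
m = 1/73954 ≈ 1.3522e-5
1/(m + G) = 1/(1/73954 - 29422) = 1/(-2175874587/73954) = -73954/2175874587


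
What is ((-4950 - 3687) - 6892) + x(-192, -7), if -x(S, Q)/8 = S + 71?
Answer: -14561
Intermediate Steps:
x(S, Q) = -568 - 8*S (x(S, Q) = -8*(S + 71) = -8*(71 + S) = -568 - 8*S)
((-4950 - 3687) - 6892) + x(-192, -7) = ((-4950 - 3687) - 6892) + (-568 - 8*(-192)) = (-8637 - 6892) + (-568 + 1536) = -15529 + 968 = -14561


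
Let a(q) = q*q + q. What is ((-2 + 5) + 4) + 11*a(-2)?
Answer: 29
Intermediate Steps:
a(q) = q + q**2 (a(q) = q**2 + q = q + q**2)
((-2 + 5) + 4) + 11*a(-2) = ((-2 + 5) + 4) + 11*(-2*(1 - 2)) = (3 + 4) + 11*(-2*(-1)) = 7 + 11*2 = 7 + 22 = 29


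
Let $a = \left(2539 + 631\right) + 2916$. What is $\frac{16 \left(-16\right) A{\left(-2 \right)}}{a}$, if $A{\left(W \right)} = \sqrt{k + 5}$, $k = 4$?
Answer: $- \frac{384}{3043} \approx -0.12619$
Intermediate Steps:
$a = 6086$ ($a = 3170 + 2916 = 6086$)
$A{\left(W \right)} = 3$ ($A{\left(W \right)} = \sqrt{4 + 5} = \sqrt{9} = 3$)
$\frac{16 \left(-16\right) A{\left(-2 \right)}}{a} = \frac{16 \left(-16\right) 3}{6086} = \left(-256\right) 3 \cdot \frac{1}{6086} = \left(-768\right) \frac{1}{6086} = - \frac{384}{3043}$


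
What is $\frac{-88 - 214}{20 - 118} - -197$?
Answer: $\frac{9804}{49} \approx 200.08$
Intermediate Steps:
$\frac{-88 - 214}{20 - 118} - -197 = - \frac{302}{-98} + 197 = \left(-302\right) \left(- \frac{1}{98}\right) + 197 = \frac{151}{49} + 197 = \frac{9804}{49}$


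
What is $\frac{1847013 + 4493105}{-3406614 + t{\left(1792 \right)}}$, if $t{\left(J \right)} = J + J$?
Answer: $- \frac{3170059}{1701515} \approx -1.8631$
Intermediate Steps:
$t{\left(J \right)} = 2 J$
$\frac{1847013 + 4493105}{-3406614 + t{\left(1792 \right)}} = \frac{1847013 + 4493105}{-3406614 + 2 \cdot 1792} = \frac{6340118}{-3406614 + 3584} = \frac{6340118}{-3403030} = 6340118 \left(- \frac{1}{3403030}\right) = - \frac{3170059}{1701515}$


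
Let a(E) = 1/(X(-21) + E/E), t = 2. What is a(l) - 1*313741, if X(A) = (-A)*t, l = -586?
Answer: -13490862/43 ≈ -3.1374e+5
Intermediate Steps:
X(A) = -2*A (X(A) = -A*2 = -2*A)
a(E) = 1/43 (a(E) = 1/(-2*(-21) + E/E) = 1/(42 + 1) = 1/43)
a(l) - 1*313741 = 1/43 - 1*313741 = 1/43 - 313741 = -13490862/43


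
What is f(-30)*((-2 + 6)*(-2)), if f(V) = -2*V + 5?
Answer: -520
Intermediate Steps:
f(V) = 5 - 2*V
f(-30)*((-2 + 6)*(-2)) = (5 - 2*(-30))*((-2 + 6)*(-2)) = (5 + 60)*(4*(-2)) = 65*(-8) = -520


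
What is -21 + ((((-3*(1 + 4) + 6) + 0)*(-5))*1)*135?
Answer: 6054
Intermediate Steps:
-21 + ((((-3*(1 + 4) + 6) + 0)*(-5))*1)*135 = -21 + ((((-3*5 + 6) + 0)*(-5))*1)*135 = -21 + ((((-15 + 6) + 0)*(-5))*1)*135 = -21 + (((-9 + 0)*(-5))*1)*135 = -21 + (-9*(-5)*1)*135 = -21 + (45*1)*135 = -21 + 45*135 = -21 + 6075 = 6054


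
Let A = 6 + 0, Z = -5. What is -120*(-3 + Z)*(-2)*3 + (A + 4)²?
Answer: -5660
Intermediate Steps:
A = 6
-120*(-3 + Z)*(-2)*3 + (A + 4)² = -120*(-3 - 5)*(-2)*3 + (6 + 4)² = -120*(-8*(-2))*3 + 10² = -1920*3 + 100 = -120*48 + 100 = -5760 + 100 = -5660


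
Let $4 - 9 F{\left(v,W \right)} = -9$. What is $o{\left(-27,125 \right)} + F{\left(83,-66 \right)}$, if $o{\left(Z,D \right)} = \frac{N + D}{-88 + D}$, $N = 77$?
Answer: $\frac{2299}{333} \approx 6.9039$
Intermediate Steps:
$o{\left(Z,D \right)} = \frac{77 + D}{-88 + D}$
$F{\left(v,W \right)} = \frac{13}{9}$ ($F{\left(v,W \right)} = \frac{4}{9} - -1 = \frac{4}{9} + 1 = \frac{13}{9}$)
$o{\left(-27,125 \right)} + F{\left(83,-66 \right)} = \frac{77 + 125}{-88 + 125} + \frac{13}{9} = \frac{1}{37} \cdot 202 + \frac{13}{9} = \frac{202}{37} + \frac{13}{9} = \frac{2299}{333}$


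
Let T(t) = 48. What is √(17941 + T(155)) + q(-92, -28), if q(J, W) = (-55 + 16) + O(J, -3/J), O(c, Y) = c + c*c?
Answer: 8333 + √17989 ≈ 8467.1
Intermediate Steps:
O(c, Y) = c + c²
q(J, W) = -39 + J*(1 + J) (q(J, W) = (-55 + 16) + J*(1 + J) = -39 + J*(1 + J))
√(17941 + T(155)) + q(-92, -28) = √(17941 + 48) + (-39 - 92*(1 - 92)) = √17989 + (-39 - 92*(-91)) = √17989 + (-39 + 8372) = √17989 + 8333 = 8333 + √17989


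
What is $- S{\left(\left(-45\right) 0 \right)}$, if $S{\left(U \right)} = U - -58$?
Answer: $-58$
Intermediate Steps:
$S{\left(U \right)} = 58 + U$ ($S{\left(U \right)} = U + 58 = 58 + U$)
$- S{\left(\left(-45\right) 0 \right)} = - (58 - 0) = - (58 + 0) = \left(-1\right) 58 = -58$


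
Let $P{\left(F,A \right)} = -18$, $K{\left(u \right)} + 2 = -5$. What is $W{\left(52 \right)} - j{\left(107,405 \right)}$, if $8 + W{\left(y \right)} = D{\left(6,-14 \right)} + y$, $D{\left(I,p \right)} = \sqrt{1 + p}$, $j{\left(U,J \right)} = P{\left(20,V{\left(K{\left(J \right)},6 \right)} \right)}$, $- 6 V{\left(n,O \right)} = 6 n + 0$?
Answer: $62 + i \sqrt{13} \approx 62.0 + 3.6056 i$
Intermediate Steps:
$K{\left(u \right)} = -7$ ($K{\left(u \right)} = -2 - 5 = -7$)
$V{\left(n,O \right)} = - n$ ($V{\left(n,O \right)} = - \frac{6 n + 0}{6} = - \frac{6 n}{6} = - n$)
$j{\left(U,J \right)} = -18$
$W{\left(y \right)} = -8 + y + i \sqrt{13}$ ($W{\left(y \right)} = -8 + \left(\sqrt{1 - 14} + y\right) = -8 + \left(\sqrt{-13} + y\right) = -8 + \left(i \sqrt{13} + y\right) = -8 + \left(y + i \sqrt{13}\right) = -8 + y + i \sqrt{13}$)
$W{\left(52 \right)} - j{\left(107,405 \right)} = \left(-8 + 52 + i \sqrt{13}\right) - -18 = \left(44 + i \sqrt{13}\right) + 18 = 62 + i \sqrt{13}$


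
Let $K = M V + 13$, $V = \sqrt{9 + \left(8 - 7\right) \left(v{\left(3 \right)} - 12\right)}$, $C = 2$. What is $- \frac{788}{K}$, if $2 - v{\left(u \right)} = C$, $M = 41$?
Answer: $- \frac{2561}{1303} + \frac{8077 i \sqrt{3}}{1303} \approx -1.9655 + 10.737 i$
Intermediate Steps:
$v{\left(u \right)} = 0$ ($v{\left(u \right)} = 2 - 2 = 0$)
$V = i \sqrt{3}$ ($V = \sqrt{9 + \left(8 - 7\right) \left(0 - 12\right)} = \sqrt{9 + 1 \left(-12\right)} = \sqrt{9 - 12} = \sqrt{-3} = i \sqrt{3} \approx 1.732 i$)
$K = 13 + 41 i \sqrt{3}$ ($K = 41 i \sqrt{3} + 13 = 13 + 41 i \sqrt{3} \approx 13.0 + 71.014 i$)
$- \frac{788}{K} = - \frac{788}{13 + 41 i \sqrt{3}}$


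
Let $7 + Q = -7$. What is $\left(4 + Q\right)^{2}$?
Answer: $100$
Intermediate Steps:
$Q = -14$ ($Q = -7 - 7 = -14$)
$\left(4 + Q\right)^{2} = \left(4 - 14\right)^{2} = \left(-10\right)^{2} = 100$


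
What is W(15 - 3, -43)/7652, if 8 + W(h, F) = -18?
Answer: -13/3826 ≈ -0.0033978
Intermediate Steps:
W(h, F) = -26 (W(h, F) = -8 - 18 = -26)
W(15 - 3, -43)/7652 = -26/7652 = -26*1/7652 = -13/3826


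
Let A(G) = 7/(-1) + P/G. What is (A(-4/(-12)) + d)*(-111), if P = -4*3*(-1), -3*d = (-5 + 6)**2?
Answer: -3182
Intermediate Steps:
d = -1/3 (d = -(-5 + 6)**2/3 = -1/3*1**2 = -1/3*1 = -1/3 ≈ -0.33333)
P = 12 (P = -12*(-1) = 12)
A(G) = -7 + 12/G (A(G) = 7/(-1) + 12/G = 7*(-1) + 12/G = -7 + 12/G)
(A(-4/(-12)) + d)*(-111) = ((-7 + 12/((-4/(-12)))) - 1/3)*(-111) = ((-7 + 12/((-4*(-1/12)))) - 1/3)*(-111) = ((-7 + 12/(1/3)) - 1/3)*(-111) = ((-7 + 12*3) - 1/3)*(-111) = ((-7 + 36) - 1/3)*(-111) = (29 - 1/3)*(-111) = (86/3)*(-111) = -3182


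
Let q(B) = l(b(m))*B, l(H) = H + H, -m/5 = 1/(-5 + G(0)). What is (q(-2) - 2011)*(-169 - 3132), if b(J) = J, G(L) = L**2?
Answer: 6651515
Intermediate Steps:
m = 1 (m = -5/(-5 + 0**2) = -5/(-5 + 0) = -5/(-5) = -5*(-1/5) = 1)
l(H) = 2*H
q(B) = 2*B (q(B) = (2*1)*B = 2*B)
(q(-2) - 2011)*(-169 - 3132) = (2*(-2) - 2011)*(-169 - 3132) = (-4 - 2011)*(-3301) = -2015*(-3301) = 6651515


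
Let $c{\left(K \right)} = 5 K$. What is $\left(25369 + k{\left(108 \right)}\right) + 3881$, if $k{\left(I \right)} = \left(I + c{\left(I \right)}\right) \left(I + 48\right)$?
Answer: $130338$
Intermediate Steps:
$k{\left(I \right)} = 6 I \left(48 + I\right)$ ($k{\left(I \right)} = \left(I + 5 I\right) \left(I + 48\right) = 6 I \left(48 + I\right)$)
$\left(25369 + k{\left(108 \right)}\right) + 3881 = \left(25369 + 6 \cdot 108 \left(48 + 108\right)\right) + 3881 = \left(25369 + 6 \cdot 108 \cdot 156\right) + 3881 = \left(25369 + 101088\right) + 3881 = 126457 + 3881 = 130338$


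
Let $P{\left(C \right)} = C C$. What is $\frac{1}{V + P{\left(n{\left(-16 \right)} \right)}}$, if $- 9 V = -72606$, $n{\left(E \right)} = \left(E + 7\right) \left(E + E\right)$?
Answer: $\frac{3}{273034} \approx 1.0988 \cdot 10^{-5}$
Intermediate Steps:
$n{\left(E \right)} = 2 E \left(7 + E\right)$ ($n{\left(E \right)} = \left(7 + E\right) 2 E = 2 E \left(7 + E\right)$)
$P{\left(C \right)} = C^{2}$
$V = \frac{24202}{3}$ ($V = \left(- \frac{1}{9}\right) \left(-72606\right) = \frac{24202}{3} \approx 8067.3$)
$\frac{1}{V + P{\left(n{\left(-16 \right)} \right)}} = \frac{1}{\frac{24202}{3} + \left(2 \left(-16\right) \left(7 - 16\right)\right)^{2}} = \frac{1}{\frac{24202}{3} + \left(2 \left(-16\right) \left(-9\right)\right)^{2}} = \frac{1}{\frac{24202}{3} + 288^{2}} = \frac{1}{\frac{24202}{3} + 82944} = \frac{1}{\frac{273034}{3}} = \frac{3}{273034}$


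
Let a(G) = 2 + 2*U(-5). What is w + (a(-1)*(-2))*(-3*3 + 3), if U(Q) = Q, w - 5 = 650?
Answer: 559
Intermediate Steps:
w = 655 (w = 5 + 650 = 655)
a(G) = -8 (a(G) = 2 + 2*(-5) = 2 - 10 = -8)
w + (a(-1)*(-2))*(-3*3 + 3) = 655 + (-8*(-2))*(-3*3 + 3) = 655 + 16*(-9 + 3) = 655 + 16*(-6) = 655 - 96 = 559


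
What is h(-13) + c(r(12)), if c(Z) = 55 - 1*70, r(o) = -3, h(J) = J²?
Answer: 154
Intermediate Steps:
c(Z) = -15 (c(Z) = 55 - 70 = -15)
h(-13) + c(r(12)) = (-13)² - 15 = 169 - 15 = 154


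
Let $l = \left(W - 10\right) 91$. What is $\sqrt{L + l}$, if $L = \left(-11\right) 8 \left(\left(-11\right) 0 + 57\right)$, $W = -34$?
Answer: $2 i \sqrt{2255} \approx 94.974 i$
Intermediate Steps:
$l = -4004$ ($l = \left(-34 - 10\right) 91 = \left(-44\right) 91 = -4004$)
$L = -5016$ ($L = - 88 \left(0 + 57\right) = \left(-88\right) 57 = -5016$)
$\sqrt{L + l} = \sqrt{-5016 - 4004} = \sqrt{-9020} = 2 i \sqrt{2255}$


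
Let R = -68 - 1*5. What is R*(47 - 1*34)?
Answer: -949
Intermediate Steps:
R = -73 (R = -68 - 5 = -73)
R*(47 - 1*34) = -73*(47 - 1*34) = -73*(47 - 34) = -73*13 = -949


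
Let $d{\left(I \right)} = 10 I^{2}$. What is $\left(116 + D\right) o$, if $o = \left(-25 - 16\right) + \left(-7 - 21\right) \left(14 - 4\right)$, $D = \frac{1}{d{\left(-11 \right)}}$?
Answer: $- \frac{45055881}{1210} \approx -37236.0$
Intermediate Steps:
$D = \frac{1}{1210}$ ($D = \frac{1}{10 \left(-11\right)^{2}} = \frac{1}{10 \cdot 121} = \frac{1}{1210} \approx 0.00082645$)
$o = -321$ ($o = -41 - 280 = -321$)
$\left(116 + D\right) o = \left(116 + \frac{1}{1210}\right) \left(-321\right) = \frac{140361}{1210} \left(-321\right) = - \frac{45055881}{1210}$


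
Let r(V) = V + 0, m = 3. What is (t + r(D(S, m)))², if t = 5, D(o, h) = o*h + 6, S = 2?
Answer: 289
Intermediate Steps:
D(o, h) = 6 + h*o (D(o, h) = h*o + 6 = 6 + h*o)
r(V) = V
(t + r(D(S, m)))² = (5 + (6 + 3*2))² = (5 + (6 + 6))² = (5 + 12)² = 17² = 289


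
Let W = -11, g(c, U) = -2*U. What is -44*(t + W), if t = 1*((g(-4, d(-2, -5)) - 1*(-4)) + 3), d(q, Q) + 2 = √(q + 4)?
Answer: 88*√2 ≈ 124.45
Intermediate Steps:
d(q, Q) = -2 + √(4 + q) (d(q, Q) = -2 + √(q + 4) = -2 + √(4 + q))
t = 11 - 2*√2 (t = 1*((-2*(-2 + √(4 - 2)) - 1*(-4)) + 3) = 1*((-2*(-2 + √2) + 4) + 3) = 1*(((4 - 2*√2) + 4) + 3) = 1*((8 - 2*√2) + 3) = 1*(11 - 2*√2) = 11 - 2*√2 ≈ 8.1716)
-44*(t + W) = -44*((11 - 2*√2) - 11) = -(-88)*√2 = 88*√2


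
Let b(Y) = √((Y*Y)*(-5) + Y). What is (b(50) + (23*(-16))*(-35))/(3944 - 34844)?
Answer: -644/1545 - I*√498/6180 ≈ -0.41683 - 0.003611*I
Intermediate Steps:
b(Y) = √(Y - 5*Y²) (b(Y) = √(Y²*(-5) + Y) = √(-5*Y² + Y) = √(Y - 5*Y²))
(b(50) + (23*(-16))*(-35))/(3944 - 34844) = (√(50*(1 - 5*50)) + (23*(-16))*(-35))/(3944 - 34844) = (√(50*(1 - 250)) - 368*(-35))/(-30900) = (√(50*(-249)) + 12880)*(-1/30900) = (√(-12450) + 12880)*(-1/30900) = (5*I*√498 + 12880)*(-1/30900) = (12880 + 5*I*√498)*(-1/30900) = -644/1545 - I*√498/6180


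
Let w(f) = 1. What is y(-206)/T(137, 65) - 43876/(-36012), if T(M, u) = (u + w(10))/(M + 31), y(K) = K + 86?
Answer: -30129421/99033 ≈ -304.24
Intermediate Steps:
y(K) = 86 + K
T(M, u) = (1 + u)/(31 + M) (T(M, u) = (u + 1)/(M + 31) = (1 + u)/(31 + M))
y(-206)/T(137, 65) - 43876/(-36012) = (86 - 206)/(((1 + 65)/(31 + 137))) - 43876/(-36012) = -120/(66/168) - 43876*(-1/36012) = -120/((1/168)*66) + 10969/9003 = -120/11/28 + 10969/9003 = -120*28/11 + 10969/9003 = -3360/11 + 10969/9003 = -30129421/99033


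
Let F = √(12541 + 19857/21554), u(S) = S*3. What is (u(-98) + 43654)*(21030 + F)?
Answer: 911860800 + 21680*√5826662019334/10777 ≈ 9.1672e+8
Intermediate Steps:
u(S) = 3*S
F = √5826662019334/21554 (F = √(12541 + 19857*(1/21554)) = √(12541 + 19857/21554) = √(270328571/21554) = √5826662019334/21554 ≈ 111.99)
(u(-98) + 43654)*(21030 + F) = (3*(-98) + 43654)*(21030 + √5826662019334/21554) = (-294 + 43654)*(21030 + √5826662019334/21554) = 43360*(21030 + √5826662019334/21554) = 911860800 + 21680*√5826662019334/10777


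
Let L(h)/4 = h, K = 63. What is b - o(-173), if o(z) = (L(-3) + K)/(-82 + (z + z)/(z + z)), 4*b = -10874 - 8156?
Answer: -256871/54 ≈ -4756.9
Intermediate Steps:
b = -9515/2 (b = (-10874 - 8156)/4 = (¼)*(-19030) = -9515/2 ≈ -4757.5)
L(h) = 4*h
o(z) = -17/27 (o(z) = (4*(-3) + 63)/(-82 + (z + z)/(z + z)) = (-12 + 63)/(-82 + (2*z)/((2*z))) = 51/(-82 + (2*z)*(1/(2*z))) = 51/(-82 + 1) = 51/(-81) = 51*(-1/81) = -17/27)
b - o(-173) = -9515/2 - 1*(-17/27) = -9515/2 + 17/27 = -256871/54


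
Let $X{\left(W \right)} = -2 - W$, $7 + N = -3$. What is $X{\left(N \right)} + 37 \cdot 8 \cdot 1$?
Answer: $304$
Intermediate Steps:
$N = -10$ ($N = -7 - 3 = -10$)
$X{\left(N \right)} + 37 \cdot 8 \cdot 1 = \left(-2 - -10\right) + 37 \cdot 8 \cdot 1 = \left(-2 + 10\right) + 37 \cdot 8 = 8 + 296 = 304$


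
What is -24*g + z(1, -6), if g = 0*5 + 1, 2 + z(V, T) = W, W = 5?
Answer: -21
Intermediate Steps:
z(V, T) = 3 (z(V, T) = -2 + 5 = 3)
g = 1 (g = 0 + 1 = 1)
-24*g + z(1, -6) = -24*1 + 3 = -24 + 3 = -21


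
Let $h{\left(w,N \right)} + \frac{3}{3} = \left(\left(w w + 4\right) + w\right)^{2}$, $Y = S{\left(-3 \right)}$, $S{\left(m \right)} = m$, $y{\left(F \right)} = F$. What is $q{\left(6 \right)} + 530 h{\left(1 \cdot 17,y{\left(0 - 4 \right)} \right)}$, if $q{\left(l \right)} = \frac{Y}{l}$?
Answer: $\frac{101864939}{2} \approx 5.0932 \cdot 10^{7}$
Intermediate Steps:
$Y = -3$
$h{\left(w,N \right)} = -1 + \left(4 + w + w^{2}\right)^{2}$ ($h{\left(w,N \right)} = -1 + \left(\left(w w + 4\right) + w\right)^{2} = -1 + \left(\left(w^{2} + 4\right) + w\right)^{2} = -1 + \left(\left(4 + w^{2}\right) + w\right)^{2} = -1 + \left(4 + w + w^{2}\right)^{2}$)
$q{\left(l \right)} = - \frac{3}{l}$
$q{\left(6 \right)} + 530 h{\left(1 \cdot 17,y{\left(0 - 4 \right)} \right)} = - \frac{3}{6} + 530 \left(-1 + \left(4 + 1 \cdot 17 + \left(1 \cdot 17\right)^{2}\right)^{2}\right) = \left(-3\right) \frac{1}{6} + 530 \left(-1 + \left(4 + 17 + 17^{2}\right)^{2}\right) = - \frac{1}{2} + 530 \left(-1 + \left(4 + 17 + 289\right)^{2}\right) = - \frac{1}{2} + 530 \left(-1 + 310^{2}\right) = - \frac{1}{2} + 530 \left(-1 + 96100\right) = - \frac{1}{2} + 530 \cdot 96099 = - \frac{1}{2} + 50932470 = \frac{101864939}{2}$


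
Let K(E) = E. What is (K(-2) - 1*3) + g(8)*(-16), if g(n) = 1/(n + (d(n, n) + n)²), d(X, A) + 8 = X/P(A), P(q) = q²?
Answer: -3589/513 ≈ -6.9961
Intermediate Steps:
d(X, A) = -8 + X/A² (d(X, A) = -8 + X/(A²) = -8 + X/A²)
g(n) = 1/(n + (-8 + n + 1/n)²) (g(n) = 1/(n + ((-8 + n/n²) + n)²) = 1/(n + ((-8 + 1/n) + n)²) = 1/(n + (-8 + n + 1/n)²))
(K(-2) - 1*3) + g(8)*(-16) = (-2 - 1*3) + (8²/(8³ + (1 + 8² - 8*8)²))*(-16) = (-2 - 3) + (64/(512 + (1 + 64 - 64)²))*(-16) = -5 + (64/(512 + 1²))*(-16) = -5 + (64/(512 + 1))*(-16) = -5 + (64/513)*(-16) = -5 - 1024/513 = -3589/513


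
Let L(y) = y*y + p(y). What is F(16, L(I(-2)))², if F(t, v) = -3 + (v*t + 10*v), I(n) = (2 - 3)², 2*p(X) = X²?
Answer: 1296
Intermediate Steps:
p(X) = X²/2
I(n) = 1 (I(n) = (-1)² = 1)
L(y) = 3*y²/2 (L(y) = y*y + y²/2 = y² + y²/2 = 3*y²/2)
F(t, v) = -3 + 10*v + t*v (F(t, v) = -3 + (t*v + 10*v) = -3 + (10*v + t*v) = -3 + 10*v + t*v)
F(16, L(I(-2)))² = (-3 + 10*((3/2)*1²) + 16*((3/2)*1²))² = (-3 + 10*((3/2)*1) + 16*((3/2)*1))² = (-3 + 10*(3/2) + 16*(3/2))² = (-3 + 15 + 24)² = 36² = 1296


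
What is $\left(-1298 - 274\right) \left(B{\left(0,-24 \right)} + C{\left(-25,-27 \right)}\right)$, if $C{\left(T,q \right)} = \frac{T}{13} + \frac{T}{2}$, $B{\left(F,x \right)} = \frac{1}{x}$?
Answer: $\frac{591203}{26} \approx 22739.0$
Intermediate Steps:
$C{\left(T,q \right)} = \frac{15 T}{26}$ ($C{\left(T,q \right)} = T \frac{1}{13} + T \frac{1}{2} = \frac{T}{13} + \frac{T}{2} = \frac{15 T}{26}$)
$\left(-1298 - 274\right) \left(B{\left(0,-24 \right)} + C{\left(-25,-27 \right)}\right) = \left(-1298 - 274\right) \left(\frac{1}{-24} + \frac{15}{26} \left(-25\right)\right) = - 1572 \left(- \frac{1}{24} - \frac{375}{26}\right) = \left(-1572\right) \left(- \frac{4513}{312}\right) = \frac{591203}{26}$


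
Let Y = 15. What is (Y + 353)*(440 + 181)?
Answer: 228528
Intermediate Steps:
(Y + 353)*(440 + 181) = (15 + 353)*(440 + 181) = 368*621 = 228528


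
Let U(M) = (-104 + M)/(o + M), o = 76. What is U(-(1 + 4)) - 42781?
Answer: -3037560/71 ≈ -42783.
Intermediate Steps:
U(M) = (-104 + M)/(76 + M)
U(-(1 + 4)) - 42781 = (-104 - (1 + 4))/(76 - (1 + 4)) - 42781 = (-104 - 1*5)/(76 - 1*5) - 42781 = (-104 - 5)/(76 - 5) - 42781 = -109/71 - 42781 = -3037560/71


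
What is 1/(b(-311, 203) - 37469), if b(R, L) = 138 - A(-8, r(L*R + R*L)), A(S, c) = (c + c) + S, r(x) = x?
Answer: 1/215209 ≈ 4.6466e-6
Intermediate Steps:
A(S, c) = S + 2*c (A(S, c) = 2*c + S = S + 2*c)
b(R, L) = 146 - 4*L*R (b(R, L) = 138 - (-8 + 2*(L*R + R*L)) = 138 - (-8 + 2*(L*R + L*R)) = 138 - (-8 + 2*(2*L*R)) = 138 - (-8 + 4*L*R) = 138 + (8 - 4*L*R) = 146 - 4*L*R)
1/(b(-311, 203) - 37469) = 1/((146 - 4*203*(-311)) - 37469) = 1/((146 + 252532) - 37469) = 1/(252678 - 37469) = 1/215209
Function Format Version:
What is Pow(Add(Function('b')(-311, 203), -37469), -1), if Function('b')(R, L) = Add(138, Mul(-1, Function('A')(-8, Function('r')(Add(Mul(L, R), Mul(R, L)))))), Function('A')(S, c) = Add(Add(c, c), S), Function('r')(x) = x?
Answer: Rational(1, 215209) ≈ 4.6466e-6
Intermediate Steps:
Function('A')(S, c) = Add(S, Mul(2, c)) (Function('A')(S, c) = Add(Mul(2, c), S) = Add(S, Mul(2, c)))
Function('b')(R, L) = Add(146, Mul(-4, L, R)) (Function('b')(R, L) = Add(138, Mul(-1, Add(-8, Mul(2, Add(Mul(L, R), Mul(R, L)))))) = Add(138, Mul(-1, Add(-8, Mul(2, Add(Mul(L, R), Mul(L, R)))))) = Add(138, Mul(-1, Add(-8, Mul(2, Mul(2, L, R))))) = Add(138, Mul(-1, Add(-8, Mul(4, L, R)))) = Add(138, Add(8, Mul(-4, L, R))) = Add(146, Mul(-4, L, R)))
Pow(Add(Function('b')(-311, 203), -37469), -1) = Pow(Add(Add(146, Mul(-4, 203, -311)), -37469), -1) = Pow(Add(Add(146, 252532), -37469), -1) = Pow(Add(252678, -37469), -1) = Pow(215209, -1) = Rational(1, 215209)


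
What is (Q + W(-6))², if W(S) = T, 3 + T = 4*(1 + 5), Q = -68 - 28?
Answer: 5625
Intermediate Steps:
Q = -96
T = 21 (T = -3 + 4*(1 + 5) = -3 + 4*6 = -3 + 24 = 21)
W(S) = 21
(Q + W(-6))² = (-96 + 21)² = (-75)² = 5625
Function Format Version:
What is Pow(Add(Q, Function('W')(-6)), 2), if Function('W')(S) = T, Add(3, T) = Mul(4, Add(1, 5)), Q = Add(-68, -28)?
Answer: 5625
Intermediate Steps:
Q = -96
T = 21 (T = Add(-3, Mul(4, Add(1, 5))) = Add(-3, Mul(4, 6)) = Add(-3, 24) = 21)
Function('W')(S) = 21
Pow(Add(Q, Function('W')(-6)), 2) = Pow(Add(-96, 21), 2) = Pow(-75, 2) = 5625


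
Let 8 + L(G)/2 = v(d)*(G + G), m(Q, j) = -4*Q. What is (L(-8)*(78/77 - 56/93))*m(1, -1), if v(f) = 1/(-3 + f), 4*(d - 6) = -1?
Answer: 3577472/78771 ≈ 45.416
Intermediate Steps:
d = 23/4 (d = 6 + (¼)*(-1) = 6 - ¼ = 23/4 ≈ 5.7500)
L(G) = -16 + 16*G/11 (L(G) = -16 + 2*((G + G)/(-3 + 23/4)) = -16 + 2*((2*G)/(11/4)) = -16 + 2*(4*(2*G)/11) = -16 + 2*(8*G/11) = -16 + 16*G/11)
(L(-8)*(78/77 - 56/93))*m(1, -1) = ((-16 + (16/11)*(-8))*(78/77 - 56/93))*(-4*1) = ((-16 - 128/11)*(78*(1/77) - 56*1/93))*(-4) = -304*(78/77 - 56/93)/11*(-4) = -304/11*2942/7161*(-4) = -894368/78771*(-4) = 3577472/78771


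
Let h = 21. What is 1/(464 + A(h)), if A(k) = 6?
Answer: 1/470 ≈ 0.0021277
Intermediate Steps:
1/(464 + A(h)) = 1/(464 + 6) = 1/470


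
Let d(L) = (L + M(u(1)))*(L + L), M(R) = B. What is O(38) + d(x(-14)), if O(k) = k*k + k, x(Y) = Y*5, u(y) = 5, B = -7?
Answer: 12262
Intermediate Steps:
M(R) = -7
x(Y) = 5*Y
O(k) = k + k² (O(k) = k² + k = k + k²)
d(L) = 2*L*(-7 + L) (d(L) = (L - 7)*(L + L) = (-7 + L)*(2*L) = 2*L*(-7 + L))
O(38) + d(x(-14)) = 38*(1 + 38) + 2*(5*(-14))*(-7 + 5*(-14)) = 38*39 + 2*(-70)*(-7 - 70) = 1482 + 2*(-70)*(-77) = 1482 + 10780 = 12262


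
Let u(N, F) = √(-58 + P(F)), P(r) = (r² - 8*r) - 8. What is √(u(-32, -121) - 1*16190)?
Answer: √(-16190 + 3*√1727) ≈ 126.75*I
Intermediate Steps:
P(r) = -8 + r² - 8*r
u(N, F) = √(-66 + F² - 8*F) (u(N, F) = √(-58 + (-8 + F² - 8*F)) = √(-66 + F² - 8*F))
√(u(-32, -121) - 1*16190) = √(√(-66 + (-121)² - 8*(-121)) - 1*16190) = √(√(-66 + 14641 + 968) - 16190) = √(√15543 - 16190) = √(3*√1727 - 16190) = √(-16190 + 3*√1727)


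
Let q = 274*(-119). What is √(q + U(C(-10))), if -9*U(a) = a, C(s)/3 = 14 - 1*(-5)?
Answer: I*√293511/3 ≈ 180.59*I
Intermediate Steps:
C(s) = 57 (C(s) = 3*(14 - 1*(-5)) = 3*(14 + 5) = 3*19 = 57)
U(a) = -a/9
q = -32606
√(q + U(C(-10))) = √(-32606 - ⅑*57) = √(-32606 - 19/3) = √(-97837/3) = I*√293511/3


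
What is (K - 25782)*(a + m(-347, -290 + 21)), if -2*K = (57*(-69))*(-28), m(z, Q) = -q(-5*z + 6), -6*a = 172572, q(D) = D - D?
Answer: 2325235128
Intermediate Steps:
q(D) = 0
a = -28762 (a = -⅙*172572 = -28762)
m(z, Q) = 0 (m(z, Q) = -1*0 = 0)
K = -55062 (K = -57*(-69)*(-28)/2 = -(-3933)*(-28)/2 = -½*110124 = -55062)
(K - 25782)*(a + m(-347, -290 + 21)) = (-55062 - 25782)*(-28762 + 0) = -80844*(-28762) = 2325235128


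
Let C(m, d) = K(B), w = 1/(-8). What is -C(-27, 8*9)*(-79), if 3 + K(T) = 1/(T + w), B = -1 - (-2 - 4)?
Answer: -8611/39 ≈ -220.79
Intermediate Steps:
w = -1/8 ≈ -0.12500
B = 5 (B = -1 - 1*(-6) = -1 + 6 = 5)
K(T) = -3 + 1/(-1/8 + T) (K(T) = -3 + 1/(T - 1/8) = -3 + 1/(-1/8 + T))
C(m, d) = -109/39 (C(m, d) = (11 - 24*5)/(-1 + 8*5) = (11 - 120)/(-1 + 40) = -109/39)
-C(-27, 8*9)*(-79) = -(-109)*(-79)/39 = -1*8611/39 = -8611/39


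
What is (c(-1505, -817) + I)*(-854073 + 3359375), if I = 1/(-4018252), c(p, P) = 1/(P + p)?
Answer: -2518188020837/2332595286 ≈ -1079.6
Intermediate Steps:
I = -1/4018252 ≈ -2.4886e-7
(c(-1505, -817) + I)*(-854073 + 3359375) = (1/(-817 - 1505) - 1/4018252)*(-854073 + 3359375) = (1/(-2322) - 1/4018252)*2505302 = (-1/2322 - 1/4018252)*2505302 = -2010287/4665190572*2505302 = -2518188020837/2332595286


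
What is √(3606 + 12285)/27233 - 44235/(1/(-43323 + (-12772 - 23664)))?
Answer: 3528139365 + √15891/27233 ≈ 3.5281e+9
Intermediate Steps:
√(3606 + 12285)/27233 - 44235/(1/(-43323 + (-12772 - 23664))) = √15891*(1/27233) - 44235/(1/(-43323 - 36436)) = √15891/27233 - 44235/(1/(-79759)) = √15891/27233 - 44235/(-1/79759) = √15891/27233 - 44235*(-79759) = √15891/27233 + 3528139365 = 3528139365 + √15891/27233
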